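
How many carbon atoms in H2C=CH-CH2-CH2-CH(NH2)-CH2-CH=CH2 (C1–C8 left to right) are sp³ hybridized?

C1: sp2
C2: sp2
C3: sp3 ✓
C4: sp3 ✓
C5: sp3 ✓
C6: sp3 ✓
C7: sp2
C8: sp2
C3, C4, C5, C6 → 4 sp3 carbons.

4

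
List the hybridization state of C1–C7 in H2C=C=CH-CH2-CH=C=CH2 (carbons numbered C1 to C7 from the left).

C1 (3 σ bonds, plus one π bond) has steric number 3: sp2.
C2 — 2 σ bonds, plus two π bonds. Steric number 2, so sp.
C3 carries 3 σ bonds, plus one π bond, giving a steric number of 3, so it is sp2.
C4: 4 σ bonds — 4 electron domains, sp3.
C5: 3 σ bonds, plus one π bond; 3 regions of electron density → sp2.
C6 has 2 σ bonds, plus two π bonds: steric number 2 → sp.
C7 (3 σ bonds, plus one π bond) has steric number 3: sp2.

C1 sp2, C2 sp, C3 sp2, C4 sp3, C5 sp2, C6 sp, C7 sp2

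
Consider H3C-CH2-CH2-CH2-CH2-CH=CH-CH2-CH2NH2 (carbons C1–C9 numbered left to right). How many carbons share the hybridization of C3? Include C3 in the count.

7

C3 is sp3 (only σ bonds).
C1: sp3 ✓
C2: sp3 ✓
C3: sp3 ✓
C4: sp3 ✓
C5: sp3 ✓
C6: sp2
C7: sp2
C8: sp3 ✓
C9: sp3 ✓
7 carbons are sp3.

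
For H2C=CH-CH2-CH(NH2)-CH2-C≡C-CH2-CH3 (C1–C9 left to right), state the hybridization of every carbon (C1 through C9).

C1: 3 σ bonds, plus one π bond — 3 electron domains, sp2.
C2 is sp2: 3 σ bonds, plus one π bond, 3 electron-density regions.
C3 has 4 σ bonds: steric number 4 → sp3.
C4 is sp3: 4 σ bonds, 4 electron-density regions.
C5: 4 σ bonds; 4 regions of electron density → sp3.
C6: 2 σ bonds, plus two π bonds — 2 electron domains, sp.
C7: 2 σ bonds, plus two π bonds; 2 regions of electron density → sp.
C8: 4 σ bonds; 4 regions of electron density → sp3.
C9 (4 σ bonds) has steric number 4: sp3.

C1 sp2, C2 sp2, C3 sp3, C4 sp3, C5 sp3, C6 sp, C7 sp, C8 sp3, C9 sp3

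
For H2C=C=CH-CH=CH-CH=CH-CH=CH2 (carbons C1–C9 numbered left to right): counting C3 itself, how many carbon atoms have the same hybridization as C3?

8

C3 is sp2 (one π bond).
C1: sp2 ✓
C2: sp
C3: sp2 ✓
C4: sp2 ✓
C5: sp2 ✓
C6: sp2 ✓
C7: sp2 ✓
C8: sp2 ✓
C9: sp2 ✓
8 carbons are sp2.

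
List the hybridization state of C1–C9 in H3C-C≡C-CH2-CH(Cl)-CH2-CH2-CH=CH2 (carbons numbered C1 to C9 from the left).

C1 sp3, C2 sp, C3 sp, C4 sp3, C5 sp3, C6 sp3, C7 sp3, C8 sp2, C9 sp2

C1 — 4 σ bonds. Steric number 4, so sp3.
C2: 2 σ bonds, plus two π bonds; 2 regions of electron density → sp.
C3 (2 σ bonds, plus two π bonds) has steric number 2: sp.
C4 — 4 σ bonds. Steric number 4, so sp3.
C5 carries 4 σ bonds, giving a steric number of 4, so it is sp3.
C6 is sp3: 4 σ bonds, 4 electron-density regions.
C7: 4 σ bonds; 4 regions of electron density → sp3.
C8 has 3 σ bonds, plus one π bond: steric number 3 → sp2.
C9 carries 3 σ bonds, plus one π bond, giving a steric number of 3, so it is sp2.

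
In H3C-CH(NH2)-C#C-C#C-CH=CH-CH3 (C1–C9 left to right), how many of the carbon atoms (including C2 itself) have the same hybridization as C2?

3

C2 is sp3 (only σ bonds).
C1: sp3 ✓
C2: sp3 ✓
C3: sp
C4: sp
C5: sp
C6: sp
C7: sp2
C8: sp2
C9: sp3 ✓
3 carbons are sp3.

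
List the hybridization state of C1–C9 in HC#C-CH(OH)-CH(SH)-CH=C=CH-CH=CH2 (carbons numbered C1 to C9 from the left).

C1 is sp: 2 σ bonds, plus two π bonds, 2 electron-density regions.
C2 is sp: 2 σ bonds, plus two π bonds, 2 electron-density regions.
C3: 4 σ bonds — 4 electron domains, sp3.
C4 has 4 σ bonds: steric number 4 → sp3.
C5 carries 3 σ bonds, plus one π bond, giving a steric number of 3, so it is sp2.
C6: 2 σ bonds, plus two π bonds — 2 electron domains, sp.
C7 (3 σ bonds, plus one π bond) has steric number 3: sp2.
C8 — 3 σ bonds, plus one π bond. Steric number 3, so sp2.
C9 carries 3 σ bonds, plus one π bond, giving a steric number of 3, so it is sp2.

C1 sp, C2 sp, C3 sp3, C4 sp3, C5 sp2, C6 sp, C7 sp2, C8 sp2, C9 sp2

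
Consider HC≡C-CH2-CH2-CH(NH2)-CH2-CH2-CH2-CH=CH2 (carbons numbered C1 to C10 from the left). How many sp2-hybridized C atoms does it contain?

C1: sp
C2: sp
C3: sp3
C4: sp3
C5: sp3
C6: sp3
C7: sp3
C8: sp3
C9: sp2 ✓
C10: sp2 ✓
C9, C10 → 2 sp2 carbons.

2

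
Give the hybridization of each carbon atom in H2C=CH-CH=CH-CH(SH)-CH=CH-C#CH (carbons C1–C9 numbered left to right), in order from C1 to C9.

C1 sp2, C2 sp2, C3 sp2, C4 sp2, C5 sp3, C6 sp2, C7 sp2, C8 sp, C9 sp

C1 (3 σ bonds, plus one π bond) has steric number 3: sp2.
C2: 3 σ bonds, plus one π bond — 3 electron domains, sp2.
C3 carries 3 σ bonds, plus one π bond, giving a steric number of 3, so it is sp2.
C4 is sp2: 3 σ bonds, plus one π bond, 3 electron-density regions.
C5: 4 σ bonds; 4 regions of electron density → sp3.
C6 carries 3 σ bonds, plus one π bond, giving a steric number of 3, so it is sp2.
C7 carries 3 σ bonds, plus one π bond, giving a steric number of 3, so it is sp2.
C8 has 2 σ bonds, plus two π bonds: steric number 2 → sp.
C9: 2 σ bonds, plus two π bonds; 2 regions of electron density → sp.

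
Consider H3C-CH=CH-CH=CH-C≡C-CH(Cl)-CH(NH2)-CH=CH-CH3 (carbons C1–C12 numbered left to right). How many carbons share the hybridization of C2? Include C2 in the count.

C2 is sp2 (one π bond).
C1: sp3
C2: sp2 ✓
C3: sp2 ✓
C4: sp2 ✓
C5: sp2 ✓
C6: sp
C7: sp
C8: sp3
C9: sp3
C10: sp2 ✓
C11: sp2 ✓
C12: sp3
6 carbons are sp2.

6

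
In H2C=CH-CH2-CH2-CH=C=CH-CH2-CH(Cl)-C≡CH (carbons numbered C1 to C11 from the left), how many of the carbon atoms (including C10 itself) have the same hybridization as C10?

C10 is sp (two π bonds).
C1: sp2
C2: sp2
C3: sp3
C4: sp3
C5: sp2
C6: sp ✓
C7: sp2
C8: sp3
C9: sp3
C10: sp ✓
C11: sp ✓
3 carbons are sp.

3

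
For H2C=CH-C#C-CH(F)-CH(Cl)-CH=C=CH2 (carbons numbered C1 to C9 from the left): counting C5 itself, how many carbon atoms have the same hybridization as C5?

C5 is sp3 (only σ bonds).
C1: sp2
C2: sp2
C3: sp
C4: sp
C5: sp3 ✓
C6: sp3 ✓
C7: sp2
C8: sp
C9: sp2
2 carbons are sp3.

2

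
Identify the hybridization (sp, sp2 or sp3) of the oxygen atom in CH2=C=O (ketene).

The oxygen atom is sp2: 1 σ bond and 2 lone pairs, plus one π bond, 3 electron-density regions.

sp^2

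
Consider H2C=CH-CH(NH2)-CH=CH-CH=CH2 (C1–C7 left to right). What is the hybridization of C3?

sp^3

C3 is sp3: 4 σ bonds, 4 electron-density regions.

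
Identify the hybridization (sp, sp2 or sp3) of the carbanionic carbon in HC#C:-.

sp

One σ bond + one lone pair = steric number 2 → sp.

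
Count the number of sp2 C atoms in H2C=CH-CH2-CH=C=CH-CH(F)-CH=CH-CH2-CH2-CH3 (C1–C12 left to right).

C1: sp2 ✓
C2: sp2 ✓
C3: sp3
C4: sp2 ✓
C5: sp
C6: sp2 ✓
C7: sp3
C8: sp2 ✓
C9: sp2 ✓
C10: sp3
C11: sp3
C12: sp3
C1, C2, C4, C6, C8, C9 → 6 sp2 carbons.

6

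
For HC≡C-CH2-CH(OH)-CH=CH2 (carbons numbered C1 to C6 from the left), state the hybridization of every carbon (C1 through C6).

C1 — 2 σ bonds, plus two π bonds. Steric number 2, so sp.
C2 has 2 σ bonds, plus two π bonds: steric number 2 → sp.
C3 carries 4 σ bonds, giving a steric number of 4, so it is sp3.
C4 — 4 σ bonds. Steric number 4, so sp3.
C5 carries 3 σ bonds, plus one π bond, giving a steric number of 3, so it is sp2.
C6 — 3 σ bonds, plus one π bond. Steric number 3, so sp2.

C1 sp, C2 sp, C3 sp3, C4 sp3, C5 sp2, C6 sp2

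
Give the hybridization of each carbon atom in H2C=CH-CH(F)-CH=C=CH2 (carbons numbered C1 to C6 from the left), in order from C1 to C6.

C1 sp2, C2 sp2, C3 sp3, C4 sp2, C5 sp, C6 sp2

C1: 3 σ bonds, plus one π bond; 3 regions of electron density → sp2.
C2: 3 σ bonds, plus one π bond; 3 regions of electron density → sp2.
C3: 4 σ bonds — 4 electron domains, sp3.
C4: 3 σ bonds, plus one π bond; 3 regions of electron density → sp2.
C5 carries 2 σ bonds, plus two π bonds, giving a steric number of 2, so it is sp.
C6: 3 σ bonds, plus one π bond — 3 electron domains, sp2.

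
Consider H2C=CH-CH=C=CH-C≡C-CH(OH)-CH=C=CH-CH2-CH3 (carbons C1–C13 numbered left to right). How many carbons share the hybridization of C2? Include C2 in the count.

6

C2 is sp2 (one π bond).
C1: sp2 ✓
C2: sp2 ✓
C3: sp2 ✓
C4: sp
C5: sp2 ✓
C6: sp
C7: sp
C8: sp3
C9: sp2 ✓
C10: sp
C11: sp2 ✓
C12: sp3
C13: sp3
6 carbons are sp2.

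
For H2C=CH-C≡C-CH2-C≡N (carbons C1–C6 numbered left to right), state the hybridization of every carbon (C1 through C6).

C1: 3 σ bonds, plus one π bond; 3 regions of electron density → sp2.
C2 (3 σ bonds, plus one π bond) has steric number 3: sp2.
C3 (2 σ bonds, plus two π bonds) has steric number 2: sp.
C4 (2 σ bonds, plus two π bonds) has steric number 2: sp.
C5 is sp3: 4 σ bonds, 4 electron-density regions.
C6 has 2 σ bonds, plus two π bonds: steric number 2 → sp.

C1 sp2, C2 sp2, C3 sp, C4 sp, C5 sp3, C6 sp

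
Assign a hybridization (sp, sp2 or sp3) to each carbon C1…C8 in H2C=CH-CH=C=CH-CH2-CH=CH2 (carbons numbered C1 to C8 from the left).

C1 sp2, C2 sp2, C3 sp2, C4 sp, C5 sp2, C6 sp3, C7 sp2, C8 sp2

C1 has 3 σ bonds, plus one π bond: steric number 3 → sp2.
C2 (3 σ bonds, plus one π bond) has steric number 3: sp2.
C3 — 3 σ bonds, plus one π bond. Steric number 3, so sp2.
C4 is sp: 2 σ bonds, plus two π bonds, 2 electron-density regions.
C5: 3 σ bonds, plus one π bond — 3 electron domains, sp2.
C6 carries 4 σ bonds, giving a steric number of 4, so it is sp3.
C7 — 3 σ bonds, plus one π bond. Steric number 3, so sp2.
C8: 3 σ bonds, plus one π bond — 3 electron domains, sp2.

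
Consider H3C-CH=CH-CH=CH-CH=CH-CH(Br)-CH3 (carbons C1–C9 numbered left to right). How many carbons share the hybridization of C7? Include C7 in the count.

C7 is sp2 (one π bond).
C1: sp3
C2: sp2 ✓
C3: sp2 ✓
C4: sp2 ✓
C5: sp2 ✓
C6: sp2 ✓
C7: sp2 ✓
C8: sp3
C9: sp3
6 carbons are sp2.

6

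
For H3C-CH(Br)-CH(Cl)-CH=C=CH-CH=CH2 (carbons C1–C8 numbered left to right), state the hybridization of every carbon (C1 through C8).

C1: 4 σ bonds; 4 regions of electron density → sp3.
C2: 4 σ bonds; 4 regions of electron density → sp3.
C3 — 4 σ bonds. Steric number 4, so sp3.
C4 — 3 σ bonds, plus one π bond. Steric number 3, so sp2.
C5 (2 σ bonds, plus two π bonds) has steric number 2: sp.
C6: 3 σ bonds, plus one π bond; 3 regions of electron density → sp2.
C7 (3 σ bonds, plus one π bond) has steric number 3: sp2.
C8 (3 σ bonds, plus one π bond) has steric number 3: sp2.

C1 sp3, C2 sp3, C3 sp3, C4 sp2, C5 sp, C6 sp2, C7 sp2, C8 sp2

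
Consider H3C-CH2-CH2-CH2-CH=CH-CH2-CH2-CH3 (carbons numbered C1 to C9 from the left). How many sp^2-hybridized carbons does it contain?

C1: sp3
C2: sp3
C3: sp3
C4: sp3
C5: sp2 ✓
C6: sp2 ✓
C7: sp3
C8: sp3
C9: sp3
C5, C6 → 2 sp2 carbons.

2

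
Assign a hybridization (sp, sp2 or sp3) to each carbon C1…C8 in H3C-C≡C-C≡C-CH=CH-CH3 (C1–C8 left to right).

C1 sp3, C2 sp, C3 sp, C4 sp, C5 sp, C6 sp2, C7 sp2, C8 sp3

C1 is sp3: 4 σ bonds, 4 electron-density regions.
C2: 2 σ bonds, plus two π bonds; 2 regions of electron density → sp.
C3 — 2 σ bonds, plus two π bonds. Steric number 2, so sp.
C4 carries 2 σ bonds, plus two π bonds, giving a steric number of 2, so it is sp.
C5 (2 σ bonds, plus two π bonds) has steric number 2: sp.
C6 carries 3 σ bonds, plus one π bond, giving a steric number of 3, so it is sp2.
C7 is sp2: 3 σ bonds, plus one π bond, 3 electron-density regions.
C8 carries 4 σ bonds, giving a steric number of 4, so it is sp3.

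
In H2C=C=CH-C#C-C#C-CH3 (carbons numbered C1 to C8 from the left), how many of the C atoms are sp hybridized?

C1: sp2
C2: sp ✓
C3: sp2
C4: sp ✓
C5: sp ✓
C6: sp ✓
C7: sp ✓
C8: sp3
C2, C4, C5, C6, C7 → 5 sp carbons.

5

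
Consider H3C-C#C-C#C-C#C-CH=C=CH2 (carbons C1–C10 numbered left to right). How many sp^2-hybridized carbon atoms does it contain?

C1: sp3
C2: sp
C3: sp
C4: sp
C5: sp
C6: sp
C7: sp
C8: sp2 ✓
C9: sp
C10: sp2 ✓
C8, C10 → 2 sp2 carbons.

2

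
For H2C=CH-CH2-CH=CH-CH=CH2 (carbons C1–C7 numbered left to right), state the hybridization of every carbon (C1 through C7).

C1 sp2, C2 sp2, C3 sp3, C4 sp2, C5 sp2, C6 sp2, C7 sp2

C1 (3 σ bonds, plus one π bond) has steric number 3: sp2.
C2 — 3 σ bonds, plus one π bond. Steric number 3, so sp2.
C3 is sp3: 4 σ bonds, 4 electron-density regions.
C4 is sp2: 3 σ bonds, plus one π bond, 3 electron-density regions.
C5 carries 3 σ bonds, plus one π bond, giving a steric number of 3, so it is sp2.
C6 is sp2: 3 σ bonds, plus one π bond, 3 electron-density regions.
C7 — 3 σ bonds, plus one π bond. Steric number 3, so sp2.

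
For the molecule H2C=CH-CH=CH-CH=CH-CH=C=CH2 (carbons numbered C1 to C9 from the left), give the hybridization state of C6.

C6: 3 σ bonds, plus one π bond — 3 electron domains, sp2.

sp2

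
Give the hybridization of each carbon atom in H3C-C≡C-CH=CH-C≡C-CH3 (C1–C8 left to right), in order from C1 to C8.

C1: 4 σ bonds; 4 regions of electron density → sp3.
C2: 2 σ bonds, plus two π bonds; 2 regions of electron density → sp.
C3 carries 2 σ bonds, plus two π bonds, giving a steric number of 2, so it is sp.
C4 carries 3 σ bonds, plus one π bond, giving a steric number of 3, so it is sp2.
C5 is sp2: 3 σ bonds, plus one π bond, 3 electron-density regions.
C6 — 2 σ bonds, plus two π bonds. Steric number 2, so sp.
C7 (2 σ bonds, plus two π bonds) has steric number 2: sp.
C8: 4 σ bonds — 4 electron domains, sp3.

C1 sp3, C2 sp, C3 sp, C4 sp2, C5 sp2, C6 sp, C7 sp, C8 sp3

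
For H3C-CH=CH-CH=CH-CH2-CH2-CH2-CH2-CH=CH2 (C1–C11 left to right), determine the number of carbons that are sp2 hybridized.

6

C1: sp3
C2: sp2 ✓
C3: sp2 ✓
C4: sp2 ✓
C5: sp2 ✓
C6: sp3
C7: sp3
C8: sp3
C9: sp3
C10: sp2 ✓
C11: sp2 ✓
C2, C3, C4, C5, C10, C11 → 6 sp2 carbons.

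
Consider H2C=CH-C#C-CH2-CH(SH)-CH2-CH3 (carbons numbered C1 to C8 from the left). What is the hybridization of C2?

sp²

C2: 3 σ bonds, plus one π bond; 3 regions of electron density → sp2.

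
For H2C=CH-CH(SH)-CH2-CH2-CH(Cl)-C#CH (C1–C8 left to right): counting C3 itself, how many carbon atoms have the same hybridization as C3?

4

C3 is sp3 (only σ bonds).
C1: sp2
C2: sp2
C3: sp3 ✓
C4: sp3 ✓
C5: sp3 ✓
C6: sp3 ✓
C7: sp
C8: sp
4 carbons are sp3.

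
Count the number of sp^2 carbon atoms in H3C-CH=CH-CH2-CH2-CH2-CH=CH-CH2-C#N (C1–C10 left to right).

4

C1: sp3
C2: sp2 ✓
C3: sp2 ✓
C4: sp3
C5: sp3
C6: sp3
C7: sp2 ✓
C8: sp2 ✓
C9: sp3
C10: sp
C2, C3, C7, C8 → 4 sp2 carbons.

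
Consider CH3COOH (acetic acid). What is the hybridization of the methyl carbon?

sp³

The methyl carbon — 4 σ bonds. Steric number 4, so sp3.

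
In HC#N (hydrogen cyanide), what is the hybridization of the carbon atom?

The carbon atom: 2 σ bonds, plus two π bonds — 2 electron domains, sp.

sp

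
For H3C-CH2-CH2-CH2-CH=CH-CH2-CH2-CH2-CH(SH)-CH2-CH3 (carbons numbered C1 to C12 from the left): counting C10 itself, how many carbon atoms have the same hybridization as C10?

10

C10 is sp3 (only σ bonds).
C1: sp3 ✓
C2: sp3 ✓
C3: sp3 ✓
C4: sp3 ✓
C5: sp2
C6: sp2
C7: sp3 ✓
C8: sp3 ✓
C9: sp3 ✓
C10: sp3 ✓
C11: sp3 ✓
C12: sp3 ✓
10 carbons are sp3.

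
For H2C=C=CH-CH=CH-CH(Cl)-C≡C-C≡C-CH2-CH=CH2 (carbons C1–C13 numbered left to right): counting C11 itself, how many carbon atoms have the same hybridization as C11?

2

C11 is sp3 (only σ bonds).
C1: sp2
C2: sp
C3: sp2
C4: sp2
C5: sp2
C6: sp3 ✓
C7: sp
C8: sp
C9: sp
C10: sp
C11: sp3 ✓
C12: sp2
C13: sp2
2 carbons are sp3.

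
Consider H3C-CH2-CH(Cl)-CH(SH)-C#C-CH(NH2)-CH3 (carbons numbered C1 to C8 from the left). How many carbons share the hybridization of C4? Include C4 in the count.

6

C4 is sp3 (only σ bonds).
C1: sp3 ✓
C2: sp3 ✓
C3: sp3 ✓
C4: sp3 ✓
C5: sp
C6: sp
C7: sp3 ✓
C8: sp3 ✓
6 carbons are sp3.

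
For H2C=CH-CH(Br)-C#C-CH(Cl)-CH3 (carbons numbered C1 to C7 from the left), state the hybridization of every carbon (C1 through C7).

C1 sp2, C2 sp2, C3 sp3, C4 sp, C5 sp, C6 sp3, C7 sp3

C1 carries 3 σ bonds, plus one π bond, giving a steric number of 3, so it is sp2.
C2: 3 σ bonds, plus one π bond — 3 electron domains, sp2.
C3 — 4 σ bonds. Steric number 4, so sp3.
C4 carries 2 σ bonds, plus two π bonds, giving a steric number of 2, so it is sp.
C5 — 2 σ bonds, plus two π bonds. Steric number 2, so sp.
C6 (4 σ bonds) has steric number 4: sp3.
C7 has 4 σ bonds: steric number 4 → sp3.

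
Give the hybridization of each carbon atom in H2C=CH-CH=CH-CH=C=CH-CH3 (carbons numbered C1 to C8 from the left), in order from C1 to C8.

C1 sp2, C2 sp2, C3 sp2, C4 sp2, C5 sp2, C6 sp, C7 sp2, C8 sp3

C1 (3 σ bonds, plus one π bond) has steric number 3: sp2.
C2 carries 3 σ bonds, plus one π bond, giving a steric number of 3, so it is sp2.
C3 has 3 σ bonds, plus one π bond: steric number 3 → sp2.
C4: 3 σ bonds, plus one π bond; 3 regions of electron density → sp2.
C5 is sp2: 3 σ bonds, plus one π bond, 3 electron-density regions.
C6: 2 σ bonds, plus two π bonds — 2 electron domains, sp.
C7 — 3 σ bonds, plus one π bond. Steric number 3, so sp2.
C8 has 4 σ bonds: steric number 4 → sp3.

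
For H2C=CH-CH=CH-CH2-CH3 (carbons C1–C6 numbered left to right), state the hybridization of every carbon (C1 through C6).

C1: 3 σ bonds, plus one π bond — 3 electron domains, sp2.
C2 carries 3 σ bonds, plus one π bond, giving a steric number of 3, so it is sp2.
C3 carries 3 σ bonds, plus one π bond, giving a steric number of 3, so it is sp2.
C4 — 3 σ bonds, plus one π bond. Steric number 3, so sp2.
C5 carries 4 σ bonds, giving a steric number of 4, so it is sp3.
C6 — 4 σ bonds. Steric number 4, so sp3.

C1 sp2, C2 sp2, C3 sp2, C4 sp2, C5 sp3, C6 sp3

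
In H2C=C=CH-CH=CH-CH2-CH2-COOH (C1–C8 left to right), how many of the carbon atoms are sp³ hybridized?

C1: sp2
C2: sp
C3: sp2
C4: sp2
C5: sp2
C6: sp3 ✓
C7: sp3 ✓
C8: sp2
C6, C7 → 2 sp3 carbons.

2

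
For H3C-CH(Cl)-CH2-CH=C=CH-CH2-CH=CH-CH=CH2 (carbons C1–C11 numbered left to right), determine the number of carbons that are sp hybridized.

1

C1: sp3
C2: sp3
C3: sp3
C4: sp2
C5: sp ✓
C6: sp2
C7: sp3
C8: sp2
C9: sp2
C10: sp2
C11: sp2
C5 → 1 sp carbon.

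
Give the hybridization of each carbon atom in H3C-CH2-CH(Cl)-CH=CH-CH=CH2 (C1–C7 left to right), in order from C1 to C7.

C1 sp3, C2 sp3, C3 sp3, C4 sp2, C5 sp2, C6 sp2, C7 sp2

C1: 4 σ bonds; 4 regions of electron density → sp3.
C2 has 4 σ bonds: steric number 4 → sp3.
C3 carries 4 σ bonds, giving a steric number of 4, so it is sp3.
C4: 3 σ bonds, plus one π bond — 3 electron domains, sp2.
C5 has 3 σ bonds, plus one π bond: steric number 3 → sp2.
C6: 3 σ bonds, plus one π bond — 3 electron domains, sp2.
C7: 3 σ bonds, plus one π bond; 3 regions of electron density → sp2.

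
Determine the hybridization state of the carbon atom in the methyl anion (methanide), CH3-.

sp^3

Three σ bonds + one lone pair = steric number 4 → sp3, pyramidal.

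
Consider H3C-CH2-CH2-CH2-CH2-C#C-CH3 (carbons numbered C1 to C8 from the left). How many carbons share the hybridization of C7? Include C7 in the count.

C7 is sp (two π bonds).
C1: sp3
C2: sp3
C3: sp3
C4: sp3
C5: sp3
C6: sp ✓
C7: sp ✓
C8: sp3
2 carbons are sp.

2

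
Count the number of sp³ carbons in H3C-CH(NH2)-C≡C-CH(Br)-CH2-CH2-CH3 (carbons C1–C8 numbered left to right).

C1: sp3 ✓
C2: sp3 ✓
C3: sp
C4: sp
C5: sp3 ✓
C6: sp3 ✓
C7: sp3 ✓
C8: sp3 ✓
C1, C2, C5, C6, C7, C8 → 6 sp3 carbons.

6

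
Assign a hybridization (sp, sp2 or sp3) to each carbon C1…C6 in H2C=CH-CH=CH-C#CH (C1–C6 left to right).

C1 — 3 σ bonds, plus one π bond. Steric number 3, so sp2.
C2 has 3 σ bonds, plus one π bond: steric number 3 → sp2.
C3 carries 3 σ bonds, plus one π bond, giving a steric number of 3, so it is sp2.
C4 carries 3 σ bonds, plus one π bond, giving a steric number of 3, so it is sp2.
C5 is sp: 2 σ bonds, plus two π bonds, 2 electron-density regions.
C6 has 2 σ bonds, plus two π bonds: steric number 2 → sp.

C1 sp2, C2 sp2, C3 sp2, C4 sp2, C5 sp, C6 sp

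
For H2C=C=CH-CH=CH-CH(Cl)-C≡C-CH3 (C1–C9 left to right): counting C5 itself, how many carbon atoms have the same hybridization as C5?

4

C5 is sp2 (one π bond).
C1: sp2 ✓
C2: sp
C3: sp2 ✓
C4: sp2 ✓
C5: sp2 ✓
C6: sp3
C7: sp
C8: sp
C9: sp3
4 carbons are sp2.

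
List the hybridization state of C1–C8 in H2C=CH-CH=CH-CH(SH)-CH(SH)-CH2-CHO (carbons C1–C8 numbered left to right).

C1 sp2, C2 sp2, C3 sp2, C4 sp2, C5 sp3, C6 sp3, C7 sp3, C8 sp2

C1: 3 σ bonds, plus one π bond; 3 regions of electron density → sp2.
C2: 3 σ bonds, plus one π bond — 3 electron domains, sp2.
C3 is sp2: 3 σ bonds, plus one π bond, 3 electron-density regions.
C4: 3 σ bonds, plus one π bond; 3 regions of electron density → sp2.
C5 carries 4 σ bonds, giving a steric number of 4, so it is sp3.
C6 has 4 σ bonds: steric number 4 → sp3.
C7: 4 σ bonds; 4 regions of electron density → sp3.
C8: 3 σ bonds, plus one π bond — 3 electron domains, sp2.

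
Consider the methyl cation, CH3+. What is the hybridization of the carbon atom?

Three σ bonds to H, empty p orbital → sp2, trigonal planar.

sp²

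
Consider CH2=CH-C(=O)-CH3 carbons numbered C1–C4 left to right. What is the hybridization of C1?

sp²

C1: 3 σ bonds, plus one π bond; 3 regions of electron density → sp2.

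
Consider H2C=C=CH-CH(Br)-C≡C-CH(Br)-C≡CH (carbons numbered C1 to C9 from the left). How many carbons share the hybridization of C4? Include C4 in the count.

C4 is sp3 (only σ bonds).
C1: sp2
C2: sp
C3: sp2
C4: sp3 ✓
C5: sp
C6: sp
C7: sp3 ✓
C8: sp
C9: sp
2 carbons are sp3.

2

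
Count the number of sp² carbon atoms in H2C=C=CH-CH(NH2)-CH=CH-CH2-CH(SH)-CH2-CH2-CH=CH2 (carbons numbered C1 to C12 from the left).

C1: sp2 ✓
C2: sp
C3: sp2 ✓
C4: sp3
C5: sp2 ✓
C6: sp2 ✓
C7: sp3
C8: sp3
C9: sp3
C10: sp3
C11: sp2 ✓
C12: sp2 ✓
C1, C3, C5, C6, C11, C12 → 6 sp2 carbons.

6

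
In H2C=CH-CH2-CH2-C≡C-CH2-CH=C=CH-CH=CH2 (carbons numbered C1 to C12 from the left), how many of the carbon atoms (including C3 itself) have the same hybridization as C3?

3

C3 is sp3 (only σ bonds).
C1: sp2
C2: sp2
C3: sp3 ✓
C4: sp3 ✓
C5: sp
C6: sp
C7: sp3 ✓
C8: sp2
C9: sp
C10: sp2
C11: sp2
C12: sp2
3 carbons are sp3.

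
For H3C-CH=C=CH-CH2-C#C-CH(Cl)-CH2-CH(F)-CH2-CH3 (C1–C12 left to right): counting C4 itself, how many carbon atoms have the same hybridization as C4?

2

C4 is sp2 (one π bond).
C1: sp3
C2: sp2 ✓
C3: sp
C4: sp2 ✓
C5: sp3
C6: sp
C7: sp
C8: sp3
C9: sp3
C10: sp3
C11: sp3
C12: sp3
2 carbons are sp2.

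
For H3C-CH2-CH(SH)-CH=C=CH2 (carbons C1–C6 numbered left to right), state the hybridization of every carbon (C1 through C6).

C1 (4 σ bonds) has steric number 4: sp3.
C2 — 4 σ bonds. Steric number 4, so sp3.
C3: 4 σ bonds; 4 regions of electron density → sp3.
C4 carries 3 σ bonds, plus one π bond, giving a steric number of 3, so it is sp2.
C5 has 2 σ bonds, plus two π bonds: steric number 2 → sp.
C6 (3 σ bonds, plus one π bond) has steric number 3: sp2.

C1 sp3, C2 sp3, C3 sp3, C4 sp2, C5 sp, C6 sp2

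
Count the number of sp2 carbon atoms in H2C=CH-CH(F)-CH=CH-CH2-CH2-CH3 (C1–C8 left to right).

4

C1: sp2 ✓
C2: sp2 ✓
C3: sp3
C4: sp2 ✓
C5: sp2 ✓
C6: sp3
C7: sp3
C8: sp3
C1, C2, C4, C5 → 4 sp2 carbons.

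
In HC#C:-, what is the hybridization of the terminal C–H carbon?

The terminal C–H carbon is sp: 2 σ bonds, plus two π bonds, 2 electron-density regions.

sp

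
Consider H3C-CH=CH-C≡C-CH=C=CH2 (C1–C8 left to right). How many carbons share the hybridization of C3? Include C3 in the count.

4

C3 is sp2 (one π bond).
C1: sp3
C2: sp2 ✓
C3: sp2 ✓
C4: sp
C5: sp
C6: sp2 ✓
C7: sp
C8: sp2 ✓
4 carbons are sp2.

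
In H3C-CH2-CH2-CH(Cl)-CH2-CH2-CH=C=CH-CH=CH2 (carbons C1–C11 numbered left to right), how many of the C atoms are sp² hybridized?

4

C1: sp3
C2: sp3
C3: sp3
C4: sp3
C5: sp3
C6: sp3
C7: sp2 ✓
C8: sp
C9: sp2 ✓
C10: sp2 ✓
C11: sp2 ✓
C7, C9, C10, C11 → 4 sp2 carbons.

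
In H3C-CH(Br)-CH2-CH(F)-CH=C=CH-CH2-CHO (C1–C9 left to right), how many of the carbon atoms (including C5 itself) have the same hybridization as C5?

3

C5 is sp2 (one π bond).
C1: sp3
C2: sp3
C3: sp3
C4: sp3
C5: sp2 ✓
C6: sp
C7: sp2 ✓
C8: sp3
C9: sp2 ✓
3 carbons are sp2.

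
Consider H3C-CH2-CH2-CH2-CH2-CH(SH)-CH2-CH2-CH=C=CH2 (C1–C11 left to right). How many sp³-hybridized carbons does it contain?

C1: sp3 ✓
C2: sp3 ✓
C3: sp3 ✓
C4: sp3 ✓
C5: sp3 ✓
C6: sp3 ✓
C7: sp3 ✓
C8: sp3 ✓
C9: sp2
C10: sp
C11: sp2
C1, C2, C3, C4, C5, C6, C7, C8 → 8 sp3 carbons.

8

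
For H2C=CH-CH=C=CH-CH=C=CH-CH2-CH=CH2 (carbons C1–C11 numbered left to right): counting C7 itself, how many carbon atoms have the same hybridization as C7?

C7 is sp (two π bonds).
C1: sp2
C2: sp2
C3: sp2
C4: sp ✓
C5: sp2
C6: sp2
C7: sp ✓
C8: sp2
C9: sp3
C10: sp2
C11: sp2
2 carbons are sp.

2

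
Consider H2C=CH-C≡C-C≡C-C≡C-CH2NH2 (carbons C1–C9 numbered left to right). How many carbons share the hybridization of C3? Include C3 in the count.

C3 is sp (two π bonds).
C1: sp2
C2: sp2
C3: sp ✓
C4: sp ✓
C5: sp ✓
C6: sp ✓
C7: sp ✓
C8: sp ✓
C9: sp3
6 carbons are sp.

6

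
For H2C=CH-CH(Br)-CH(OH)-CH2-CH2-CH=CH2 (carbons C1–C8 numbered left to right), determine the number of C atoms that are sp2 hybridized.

C1: sp2 ✓
C2: sp2 ✓
C3: sp3
C4: sp3
C5: sp3
C6: sp3
C7: sp2 ✓
C8: sp2 ✓
C1, C2, C7, C8 → 4 sp2 carbons.

4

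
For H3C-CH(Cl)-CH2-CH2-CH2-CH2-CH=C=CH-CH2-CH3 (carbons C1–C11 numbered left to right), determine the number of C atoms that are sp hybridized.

1

C1: sp3
C2: sp3
C3: sp3
C4: sp3
C5: sp3
C6: sp3
C7: sp2
C8: sp ✓
C9: sp2
C10: sp3
C11: sp3
C8 → 1 sp carbon.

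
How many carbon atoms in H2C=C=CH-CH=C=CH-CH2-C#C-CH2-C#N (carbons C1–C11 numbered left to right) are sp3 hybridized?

C1: sp2
C2: sp
C3: sp2
C4: sp2
C5: sp
C6: sp2
C7: sp3 ✓
C8: sp
C9: sp
C10: sp3 ✓
C11: sp
C7, C10 → 2 sp3 carbons.

2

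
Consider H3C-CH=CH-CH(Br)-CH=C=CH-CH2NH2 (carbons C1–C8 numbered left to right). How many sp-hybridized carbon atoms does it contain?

C1: sp3
C2: sp2
C3: sp2
C4: sp3
C5: sp2
C6: sp ✓
C7: sp2
C8: sp3
C6 → 1 sp carbon.

1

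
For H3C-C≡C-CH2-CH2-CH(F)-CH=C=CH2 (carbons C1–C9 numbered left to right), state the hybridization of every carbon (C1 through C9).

C1: 4 σ bonds; 4 regions of electron density → sp3.
C2: 2 σ bonds, plus two π bonds; 2 regions of electron density → sp.
C3 — 2 σ bonds, plus two π bonds. Steric number 2, so sp.
C4 has 4 σ bonds: steric number 4 → sp3.
C5: 4 σ bonds; 4 regions of electron density → sp3.
C6: 4 σ bonds — 4 electron domains, sp3.
C7 (3 σ bonds, plus one π bond) has steric number 3: sp2.
C8 carries 2 σ bonds, plus two π bonds, giving a steric number of 2, so it is sp.
C9: 3 σ bonds, plus one π bond; 3 regions of electron density → sp2.

C1 sp3, C2 sp, C3 sp, C4 sp3, C5 sp3, C6 sp3, C7 sp2, C8 sp, C9 sp2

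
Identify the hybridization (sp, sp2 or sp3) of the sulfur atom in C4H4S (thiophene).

sp²

Analogous to furan: one S lone pair in the aromatic π system, S is sp2.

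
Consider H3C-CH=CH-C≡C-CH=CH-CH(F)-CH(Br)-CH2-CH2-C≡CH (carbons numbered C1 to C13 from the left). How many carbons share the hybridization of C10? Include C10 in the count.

C10 is sp3 (only σ bonds).
C1: sp3 ✓
C2: sp2
C3: sp2
C4: sp
C5: sp
C6: sp2
C7: sp2
C8: sp3 ✓
C9: sp3 ✓
C10: sp3 ✓
C11: sp3 ✓
C12: sp
C13: sp
5 carbons are sp3.

5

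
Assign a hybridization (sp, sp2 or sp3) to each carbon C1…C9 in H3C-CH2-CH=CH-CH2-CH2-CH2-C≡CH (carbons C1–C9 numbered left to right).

C1 sp3, C2 sp3, C3 sp2, C4 sp2, C5 sp3, C6 sp3, C7 sp3, C8 sp, C9 sp

C1 is sp3: 4 σ bonds, 4 electron-density regions.
C2: 4 σ bonds; 4 regions of electron density → sp3.
C3 (3 σ bonds, plus one π bond) has steric number 3: sp2.
C4 is sp2: 3 σ bonds, plus one π bond, 3 electron-density regions.
C5: 4 σ bonds; 4 regions of electron density → sp3.
C6 carries 4 σ bonds, giving a steric number of 4, so it is sp3.
C7: 4 σ bonds — 4 electron domains, sp3.
C8: 2 σ bonds, plus two π bonds; 2 regions of electron density → sp.
C9 — 2 σ bonds, plus two π bonds. Steric number 2, so sp.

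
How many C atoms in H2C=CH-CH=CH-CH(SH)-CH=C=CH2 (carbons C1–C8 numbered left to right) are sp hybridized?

C1: sp2
C2: sp2
C3: sp2
C4: sp2
C5: sp3
C6: sp2
C7: sp ✓
C8: sp2
C7 → 1 sp carbon.

1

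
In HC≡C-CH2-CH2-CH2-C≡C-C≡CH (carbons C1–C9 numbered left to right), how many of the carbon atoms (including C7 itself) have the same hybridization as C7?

C7 is sp (two π bonds).
C1: sp ✓
C2: sp ✓
C3: sp3
C4: sp3
C5: sp3
C6: sp ✓
C7: sp ✓
C8: sp ✓
C9: sp ✓
6 carbons are sp.

6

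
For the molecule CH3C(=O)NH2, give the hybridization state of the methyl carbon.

sp^3

The methyl carbon — 4 σ bonds. Steric number 4, so sp3.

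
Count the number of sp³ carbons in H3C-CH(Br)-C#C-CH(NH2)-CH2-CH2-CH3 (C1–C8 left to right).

C1: sp3 ✓
C2: sp3 ✓
C3: sp
C4: sp
C5: sp3 ✓
C6: sp3 ✓
C7: sp3 ✓
C8: sp3 ✓
C1, C2, C5, C6, C7, C8 → 6 sp3 carbons.

6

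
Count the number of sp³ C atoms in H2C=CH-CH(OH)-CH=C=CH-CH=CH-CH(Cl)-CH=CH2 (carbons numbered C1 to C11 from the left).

2

C1: sp2
C2: sp2
C3: sp3 ✓
C4: sp2
C5: sp
C6: sp2
C7: sp2
C8: sp2
C9: sp3 ✓
C10: sp2
C11: sp2
C3, C9 → 2 sp3 carbons.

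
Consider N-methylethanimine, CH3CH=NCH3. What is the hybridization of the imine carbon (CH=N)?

The imine carbon (CH=N) — 3 σ bonds, plus one π bond. Steric number 3, so sp2.

sp²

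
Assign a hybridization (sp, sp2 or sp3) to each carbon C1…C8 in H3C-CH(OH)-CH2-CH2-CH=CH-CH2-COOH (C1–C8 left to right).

C1 sp3, C2 sp3, C3 sp3, C4 sp3, C5 sp2, C6 sp2, C7 sp3, C8 sp2

C1 — 4 σ bonds. Steric number 4, so sp3.
C2: 4 σ bonds; 4 regions of electron density → sp3.
C3 (4 σ bonds) has steric number 4: sp3.
C4 carries 4 σ bonds, giving a steric number of 4, so it is sp3.
C5: 3 σ bonds, plus one π bond — 3 electron domains, sp2.
C6 (3 σ bonds, plus one π bond) has steric number 3: sp2.
C7 is sp3: 4 σ bonds, 4 electron-density regions.
C8 has 3 σ bonds, plus one π bond: steric number 3 → sp2.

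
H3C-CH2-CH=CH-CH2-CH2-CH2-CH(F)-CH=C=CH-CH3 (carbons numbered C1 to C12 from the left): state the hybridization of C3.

C3 carries 3 σ bonds, plus one π bond, giving a steric number of 3, so it is sp2.

sp^2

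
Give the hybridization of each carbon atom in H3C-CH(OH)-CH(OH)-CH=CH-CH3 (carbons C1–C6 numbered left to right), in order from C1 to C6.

C1 is sp3: 4 σ bonds, 4 electron-density regions.
C2 — 4 σ bonds. Steric number 4, so sp3.
C3 (4 σ bonds) has steric number 4: sp3.
C4 — 3 σ bonds, plus one π bond. Steric number 3, so sp2.
C5 has 3 σ bonds, plus one π bond: steric number 3 → sp2.
C6: 4 σ bonds; 4 regions of electron density → sp3.

C1 sp3, C2 sp3, C3 sp3, C4 sp2, C5 sp2, C6 sp3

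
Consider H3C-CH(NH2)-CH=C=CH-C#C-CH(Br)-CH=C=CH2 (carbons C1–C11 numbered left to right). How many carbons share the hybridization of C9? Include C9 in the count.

4

C9 is sp2 (one π bond).
C1: sp3
C2: sp3
C3: sp2 ✓
C4: sp
C5: sp2 ✓
C6: sp
C7: sp
C8: sp3
C9: sp2 ✓
C10: sp
C11: sp2 ✓
4 carbons are sp2.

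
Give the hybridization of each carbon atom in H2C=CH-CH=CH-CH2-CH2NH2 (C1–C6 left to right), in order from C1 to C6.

C1 sp2, C2 sp2, C3 sp2, C4 sp2, C5 sp3, C6 sp3

C1: 3 σ bonds, plus one π bond; 3 regions of electron density → sp2.
C2 is sp2: 3 σ bonds, plus one π bond, 3 electron-density regions.
C3 — 3 σ bonds, plus one π bond. Steric number 3, so sp2.
C4 (3 σ bonds, plus one π bond) has steric number 3: sp2.
C5 carries 4 σ bonds, giving a steric number of 4, so it is sp3.
C6: 4 σ bonds; 4 regions of electron density → sp3.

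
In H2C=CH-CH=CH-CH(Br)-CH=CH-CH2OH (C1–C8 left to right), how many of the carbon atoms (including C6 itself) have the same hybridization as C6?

C6 is sp2 (one π bond).
C1: sp2 ✓
C2: sp2 ✓
C3: sp2 ✓
C4: sp2 ✓
C5: sp3
C6: sp2 ✓
C7: sp2 ✓
C8: sp3
6 carbons are sp2.

6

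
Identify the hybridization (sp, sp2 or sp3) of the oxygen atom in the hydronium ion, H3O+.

Three σ bonds + one lone pair = steric number 4 → sp3.

sp^3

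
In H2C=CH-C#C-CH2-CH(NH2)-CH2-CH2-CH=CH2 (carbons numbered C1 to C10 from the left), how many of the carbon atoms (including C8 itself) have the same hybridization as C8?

4

C8 is sp3 (only σ bonds).
C1: sp2
C2: sp2
C3: sp
C4: sp
C5: sp3 ✓
C6: sp3 ✓
C7: sp3 ✓
C8: sp3 ✓
C9: sp2
C10: sp2
4 carbons are sp3.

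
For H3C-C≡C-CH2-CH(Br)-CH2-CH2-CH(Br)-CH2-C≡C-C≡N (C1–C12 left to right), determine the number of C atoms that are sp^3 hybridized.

7

C1: sp3 ✓
C2: sp
C3: sp
C4: sp3 ✓
C5: sp3 ✓
C6: sp3 ✓
C7: sp3 ✓
C8: sp3 ✓
C9: sp3 ✓
C10: sp
C11: sp
C12: sp
C1, C4, C5, C6, C7, C8, C9 → 7 sp3 carbons.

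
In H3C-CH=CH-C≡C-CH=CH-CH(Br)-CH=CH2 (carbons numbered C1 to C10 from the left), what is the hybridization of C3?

C3 has 3 σ bonds, plus one π bond: steric number 3 → sp2.

sp²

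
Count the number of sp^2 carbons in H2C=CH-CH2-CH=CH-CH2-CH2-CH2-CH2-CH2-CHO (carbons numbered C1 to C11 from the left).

C1: sp2 ✓
C2: sp2 ✓
C3: sp3
C4: sp2 ✓
C5: sp2 ✓
C6: sp3
C7: sp3
C8: sp3
C9: sp3
C10: sp3
C11: sp2 ✓
C1, C2, C4, C5, C11 → 5 sp2 carbons.

5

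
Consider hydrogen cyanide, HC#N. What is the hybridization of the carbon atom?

sp

The carbon atom carries 2 σ bonds, plus two π bonds, giving a steric number of 2, so it is sp.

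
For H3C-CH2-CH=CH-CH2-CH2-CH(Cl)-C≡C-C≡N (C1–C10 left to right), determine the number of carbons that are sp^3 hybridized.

5

C1: sp3 ✓
C2: sp3 ✓
C3: sp2
C4: sp2
C5: sp3 ✓
C6: sp3 ✓
C7: sp3 ✓
C8: sp
C9: sp
C10: sp
C1, C2, C5, C6, C7 → 5 sp3 carbons.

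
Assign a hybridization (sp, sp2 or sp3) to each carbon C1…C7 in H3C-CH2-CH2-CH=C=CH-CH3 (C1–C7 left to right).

C1 sp3, C2 sp3, C3 sp3, C4 sp2, C5 sp, C6 sp2, C7 sp3

C1 (4 σ bonds) has steric number 4: sp3.
C2 carries 4 σ bonds, giving a steric number of 4, so it is sp3.
C3 is sp3: 4 σ bonds, 4 electron-density regions.
C4 has 3 σ bonds, plus one π bond: steric number 3 → sp2.
C5 has 2 σ bonds, plus two π bonds: steric number 2 → sp.
C6 has 3 σ bonds, plus one π bond: steric number 3 → sp2.
C7 carries 4 σ bonds, giving a steric number of 4, so it is sp3.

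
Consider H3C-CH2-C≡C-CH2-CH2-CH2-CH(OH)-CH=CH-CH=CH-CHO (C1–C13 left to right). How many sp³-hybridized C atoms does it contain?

6

C1: sp3 ✓
C2: sp3 ✓
C3: sp
C4: sp
C5: sp3 ✓
C6: sp3 ✓
C7: sp3 ✓
C8: sp3 ✓
C9: sp2
C10: sp2
C11: sp2
C12: sp2
C13: sp2
C1, C2, C5, C6, C7, C8 → 6 sp3 carbons.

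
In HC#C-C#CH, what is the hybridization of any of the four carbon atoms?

sp

Every carbon is part of a C≡C triple bond: two σ regions → sp.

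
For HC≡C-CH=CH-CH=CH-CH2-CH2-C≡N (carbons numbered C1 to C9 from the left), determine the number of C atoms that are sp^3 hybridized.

C1: sp
C2: sp
C3: sp2
C4: sp2
C5: sp2
C6: sp2
C7: sp3 ✓
C8: sp3 ✓
C9: sp
C7, C8 → 2 sp3 carbons.

2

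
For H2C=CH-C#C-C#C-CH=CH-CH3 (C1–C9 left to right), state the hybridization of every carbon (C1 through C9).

C1: 3 σ bonds, plus one π bond; 3 regions of electron density → sp2.
C2 — 3 σ bonds, plus one π bond. Steric number 3, so sp2.
C3 — 2 σ bonds, plus two π bonds. Steric number 2, so sp.
C4: 2 σ bonds, plus two π bonds; 2 regions of electron density → sp.
C5 — 2 σ bonds, plus two π bonds. Steric number 2, so sp.
C6 is sp: 2 σ bonds, plus two π bonds, 2 electron-density regions.
C7: 3 σ bonds, plus one π bond; 3 regions of electron density → sp2.
C8 carries 3 σ bonds, plus one π bond, giving a steric number of 3, so it is sp2.
C9: 4 σ bonds; 4 regions of electron density → sp3.

C1 sp2, C2 sp2, C3 sp, C4 sp, C5 sp, C6 sp, C7 sp2, C8 sp2, C9 sp3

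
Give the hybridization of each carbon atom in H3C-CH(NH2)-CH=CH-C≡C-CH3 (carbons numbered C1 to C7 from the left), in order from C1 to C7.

C1 sp3, C2 sp3, C3 sp2, C4 sp2, C5 sp, C6 sp, C7 sp3

C1: 4 σ bonds; 4 regions of electron density → sp3.
C2 is sp3: 4 σ bonds, 4 electron-density regions.
C3 (3 σ bonds, plus one π bond) has steric number 3: sp2.
C4 has 3 σ bonds, plus one π bond: steric number 3 → sp2.
C5 carries 2 σ bonds, plus two π bonds, giving a steric number of 2, so it is sp.
C6 is sp: 2 σ bonds, plus two π bonds, 2 electron-density regions.
C7 has 4 σ bonds: steric number 4 → sp3.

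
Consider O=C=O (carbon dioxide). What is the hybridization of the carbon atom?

Two σ bonds, two π bonds → steric number 2 → sp.

sp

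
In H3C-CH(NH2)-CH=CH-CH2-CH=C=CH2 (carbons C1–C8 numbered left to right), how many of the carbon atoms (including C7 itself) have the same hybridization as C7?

C7 is sp (two π bonds).
C1: sp3
C2: sp3
C3: sp2
C4: sp2
C5: sp3
C6: sp2
C7: sp ✓
C8: sp2
1 carbon is sp.

1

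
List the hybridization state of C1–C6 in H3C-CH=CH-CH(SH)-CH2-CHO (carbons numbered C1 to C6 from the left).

C1 sp3, C2 sp2, C3 sp2, C4 sp3, C5 sp3, C6 sp2

C1 (4 σ bonds) has steric number 4: sp3.
C2 has 3 σ bonds, plus one π bond: steric number 3 → sp2.
C3 carries 3 σ bonds, plus one π bond, giving a steric number of 3, so it is sp2.
C4 — 4 σ bonds. Steric number 4, so sp3.
C5 (4 σ bonds) has steric number 4: sp3.
C6 — 3 σ bonds, plus one π bond. Steric number 3, so sp2.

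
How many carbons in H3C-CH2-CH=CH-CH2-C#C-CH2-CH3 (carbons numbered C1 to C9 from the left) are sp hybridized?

2

C1: sp3
C2: sp3
C3: sp2
C4: sp2
C5: sp3
C6: sp ✓
C7: sp ✓
C8: sp3
C9: sp3
C6, C7 → 2 sp carbons.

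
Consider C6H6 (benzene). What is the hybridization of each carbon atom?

Every ring carbon has three σ bonds and contributes one p electron to the aromatic π system.

sp2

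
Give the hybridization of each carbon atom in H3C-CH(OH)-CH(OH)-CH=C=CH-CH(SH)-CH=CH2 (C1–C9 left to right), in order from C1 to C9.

C1 (4 σ bonds) has steric number 4: sp3.
C2 (4 σ bonds) has steric number 4: sp3.
C3 carries 4 σ bonds, giving a steric number of 4, so it is sp3.
C4 is sp2: 3 σ bonds, plus one π bond, 3 electron-density regions.
C5: 2 σ bonds, plus two π bonds; 2 regions of electron density → sp.
C6 has 3 σ bonds, plus one π bond: steric number 3 → sp2.
C7 has 4 σ bonds: steric number 4 → sp3.
C8 carries 3 σ bonds, plus one π bond, giving a steric number of 3, so it is sp2.
C9 is sp2: 3 σ bonds, plus one π bond, 3 electron-density regions.

C1 sp3, C2 sp3, C3 sp3, C4 sp2, C5 sp, C6 sp2, C7 sp3, C8 sp2, C9 sp2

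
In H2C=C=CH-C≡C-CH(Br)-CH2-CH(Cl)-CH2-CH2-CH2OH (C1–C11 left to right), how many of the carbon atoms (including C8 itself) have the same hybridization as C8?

6

C8 is sp3 (only σ bonds).
C1: sp2
C2: sp
C3: sp2
C4: sp
C5: sp
C6: sp3 ✓
C7: sp3 ✓
C8: sp3 ✓
C9: sp3 ✓
C10: sp3 ✓
C11: sp3 ✓
6 carbons are sp3.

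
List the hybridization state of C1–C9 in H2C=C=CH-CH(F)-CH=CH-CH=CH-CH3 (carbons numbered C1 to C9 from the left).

C1 sp2, C2 sp, C3 sp2, C4 sp3, C5 sp2, C6 sp2, C7 sp2, C8 sp2, C9 sp3

C1 — 3 σ bonds, plus one π bond. Steric number 3, so sp2.
C2 — 2 σ bonds, plus two π bonds. Steric number 2, so sp.
C3: 3 σ bonds, plus one π bond — 3 electron domains, sp2.
C4: 4 σ bonds — 4 electron domains, sp3.
C5: 3 σ bonds, plus one π bond; 3 regions of electron density → sp2.
C6 — 3 σ bonds, plus one π bond. Steric number 3, so sp2.
C7 — 3 σ bonds, plus one π bond. Steric number 3, so sp2.
C8 (3 σ bonds, plus one π bond) has steric number 3: sp2.
C9 — 4 σ bonds. Steric number 4, so sp3.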